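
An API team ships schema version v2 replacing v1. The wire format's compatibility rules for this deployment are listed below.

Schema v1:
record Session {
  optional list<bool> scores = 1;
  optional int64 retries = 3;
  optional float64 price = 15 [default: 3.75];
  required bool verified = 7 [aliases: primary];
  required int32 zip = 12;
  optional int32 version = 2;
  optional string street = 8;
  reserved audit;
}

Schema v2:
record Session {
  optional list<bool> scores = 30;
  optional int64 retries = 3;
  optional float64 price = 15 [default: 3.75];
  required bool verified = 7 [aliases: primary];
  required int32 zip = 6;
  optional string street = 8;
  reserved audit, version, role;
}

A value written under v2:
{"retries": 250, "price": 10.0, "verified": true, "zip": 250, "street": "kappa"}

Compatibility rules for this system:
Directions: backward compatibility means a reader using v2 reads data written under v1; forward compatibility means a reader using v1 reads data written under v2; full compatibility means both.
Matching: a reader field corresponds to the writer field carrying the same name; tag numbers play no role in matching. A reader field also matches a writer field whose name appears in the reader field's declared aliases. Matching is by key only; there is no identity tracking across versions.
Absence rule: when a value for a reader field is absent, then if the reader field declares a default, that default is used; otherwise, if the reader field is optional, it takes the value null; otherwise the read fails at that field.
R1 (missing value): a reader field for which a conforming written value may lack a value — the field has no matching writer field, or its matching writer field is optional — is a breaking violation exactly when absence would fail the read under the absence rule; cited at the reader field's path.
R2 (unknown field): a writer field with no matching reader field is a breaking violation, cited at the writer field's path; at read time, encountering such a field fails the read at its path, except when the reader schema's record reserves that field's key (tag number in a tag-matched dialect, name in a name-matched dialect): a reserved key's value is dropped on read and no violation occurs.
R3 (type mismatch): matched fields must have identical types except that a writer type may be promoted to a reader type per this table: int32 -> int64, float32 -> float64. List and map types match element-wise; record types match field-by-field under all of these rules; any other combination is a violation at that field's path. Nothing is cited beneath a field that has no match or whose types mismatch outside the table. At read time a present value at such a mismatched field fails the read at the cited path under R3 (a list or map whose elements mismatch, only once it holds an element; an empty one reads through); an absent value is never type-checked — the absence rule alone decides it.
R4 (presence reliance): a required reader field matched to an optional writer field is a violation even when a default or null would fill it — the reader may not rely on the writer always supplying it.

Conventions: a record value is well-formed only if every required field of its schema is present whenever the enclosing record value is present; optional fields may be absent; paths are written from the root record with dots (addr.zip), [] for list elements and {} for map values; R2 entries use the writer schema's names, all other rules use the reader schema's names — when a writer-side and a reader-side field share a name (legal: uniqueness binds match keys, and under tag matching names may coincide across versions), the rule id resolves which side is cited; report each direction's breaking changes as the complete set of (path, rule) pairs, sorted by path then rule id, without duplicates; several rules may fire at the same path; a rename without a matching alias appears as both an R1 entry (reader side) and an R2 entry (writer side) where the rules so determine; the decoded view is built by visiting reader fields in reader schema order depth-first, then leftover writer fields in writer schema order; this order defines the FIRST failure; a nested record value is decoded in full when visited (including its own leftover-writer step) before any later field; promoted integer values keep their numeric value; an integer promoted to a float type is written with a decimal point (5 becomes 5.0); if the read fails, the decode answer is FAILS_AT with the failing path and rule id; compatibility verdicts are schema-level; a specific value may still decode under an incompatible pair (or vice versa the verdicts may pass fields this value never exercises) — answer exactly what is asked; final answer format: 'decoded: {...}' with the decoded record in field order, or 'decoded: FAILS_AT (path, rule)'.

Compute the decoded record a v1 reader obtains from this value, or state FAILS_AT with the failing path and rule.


arrows below run writer -> reader for Session
decode (reader v1):
  scores := null (missing; optional => null)
  retries := 250
  price := 10.0
  verified := true
  zip := 250
  version := null (missing; optional => null)
  street := "kappa"
  => decoded: {"scores": null, "retries": 250, "price": 10.0, "verified": true, "zip": 250, "version": null, "street": "kappa"}
the rest of the Session diff is inert for this question:
  field zip in record Session: tag 12 changed to 6 -> inert under this dialect — no rule fires on Session and the result does not move
  removed field version from record Session (its key "version" joins the reserved list) -> inert under this dialect — no rule fires on Session and the result does not move
  field scores in record Session: tag 1 changed to 30 -> inert under this dialect — no rule fires on Session and the result does not move

decoded: {"scores": null, "retries": 250, "price": 10.0, "verified": true, "zip": 250, "version": null, "street": "kappa"}


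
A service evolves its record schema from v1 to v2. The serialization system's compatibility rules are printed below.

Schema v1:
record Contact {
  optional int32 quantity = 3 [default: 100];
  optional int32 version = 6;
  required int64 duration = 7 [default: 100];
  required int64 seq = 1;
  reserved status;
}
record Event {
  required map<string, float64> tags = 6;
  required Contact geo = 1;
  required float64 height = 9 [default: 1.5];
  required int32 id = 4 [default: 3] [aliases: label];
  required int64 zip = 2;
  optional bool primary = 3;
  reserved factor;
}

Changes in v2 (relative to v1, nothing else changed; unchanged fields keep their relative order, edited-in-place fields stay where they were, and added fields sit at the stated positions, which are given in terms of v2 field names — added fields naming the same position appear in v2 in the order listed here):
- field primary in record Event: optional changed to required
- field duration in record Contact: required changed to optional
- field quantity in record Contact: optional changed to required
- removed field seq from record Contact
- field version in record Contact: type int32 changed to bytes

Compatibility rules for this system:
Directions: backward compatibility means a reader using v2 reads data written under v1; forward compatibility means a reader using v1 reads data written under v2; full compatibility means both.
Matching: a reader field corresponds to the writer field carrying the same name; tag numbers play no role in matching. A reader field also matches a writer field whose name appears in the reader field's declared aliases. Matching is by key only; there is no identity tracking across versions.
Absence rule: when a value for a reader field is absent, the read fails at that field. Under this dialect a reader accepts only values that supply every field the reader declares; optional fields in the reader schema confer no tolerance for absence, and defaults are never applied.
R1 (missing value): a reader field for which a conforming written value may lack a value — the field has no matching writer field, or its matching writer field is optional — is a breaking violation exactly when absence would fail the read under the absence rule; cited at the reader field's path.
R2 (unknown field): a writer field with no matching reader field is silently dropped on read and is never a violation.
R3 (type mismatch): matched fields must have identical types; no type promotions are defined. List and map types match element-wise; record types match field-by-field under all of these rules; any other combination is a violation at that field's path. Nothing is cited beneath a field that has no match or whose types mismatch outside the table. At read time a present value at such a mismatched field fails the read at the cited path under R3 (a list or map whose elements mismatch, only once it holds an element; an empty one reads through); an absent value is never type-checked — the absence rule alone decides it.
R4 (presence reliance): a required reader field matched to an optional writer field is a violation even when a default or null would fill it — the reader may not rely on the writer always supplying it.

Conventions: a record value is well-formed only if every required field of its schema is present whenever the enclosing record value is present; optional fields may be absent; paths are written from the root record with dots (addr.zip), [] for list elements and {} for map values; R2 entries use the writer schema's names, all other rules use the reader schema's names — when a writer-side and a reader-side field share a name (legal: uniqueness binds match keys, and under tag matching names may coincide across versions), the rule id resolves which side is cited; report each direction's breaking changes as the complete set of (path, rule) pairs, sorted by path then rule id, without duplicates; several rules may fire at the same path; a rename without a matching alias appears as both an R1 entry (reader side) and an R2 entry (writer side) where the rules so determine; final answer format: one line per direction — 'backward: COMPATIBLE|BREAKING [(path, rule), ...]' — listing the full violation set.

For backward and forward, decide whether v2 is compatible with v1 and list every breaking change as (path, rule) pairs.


backward: BREAKING [(geo.quantity, R1), (geo.quantity, R4), (geo.version, R1), (geo.version, R3), (primary, R1), (primary, R4)]; forward: BREAKING [(geo.duration, R1), (geo.duration, R4), (geo.seq, R1), (geo.version, R1), (geo.version, R3)]

the writer's type comes first in each Event pair
backward for Event (reader v2, writer v1):
  tags: paired with writer tags (map<string, float64> -> map<string, float64>; writer required)
  geo: paired with writer geo (Contact -> Contact; writer required)
  height: paired with writer height (float64 -> float64; writer required)
  id: paired with writer id (int32 -> int32; writer required)
  zip: paired with writer zip (int64 -> int64; writer required)
  primary: paired with writer primary (bool -> bool; writer optional)
  geo.quantity: paired with writer geo.quantity (int32 -> int32; writer optional)
  geo.version: paired with writer geo.version (int32 -> bytes; writer optional)
  geo.duration: paired with writer geo.duration (int64 -> int64; writer required)
  leftover writer field: geo.seq
  R1 fires at geo.quantity
  R4 fires at geo.quantity
  R1 fires at geo.version
  R3 fires at geo.version
  R1 fires at primary
  R4 fires at primary
  => backward verdict for Event: BREAKING, 6 violation(s)
forward for Event (reader v1, writer v2):
  tags: paired with writer tags (map<string, float64> -> map<string, float64>; writer required)
  geo: paired with writer geo (Contact -> Contact; writer required)
  height: paired with writer height (float64 -> float64; writer required)
  id: paired with writer id (int32 -> int32; writer required)
  zip: paired with writer zip (int64 -> int64; writer required)
  primary: paired with writer primary (bool -> bool; writer required)
  geo.quantity: paired with writer geo.quantity (int32 -> int32; writer required)
  geo.version: paired with writer geo.version (bytes -> int32; writer optional)
  geo.duration: paired with writer geo.duration (int64 -> int64; writer optional)
  geo.seq: no writer-side match
  R1 fires at geo.duration
  R4 fires at geo.duration
  R1 fires at geo.seq
  R1 fires at geo.version
  R3 fires at geo.version
  => forward verdict for Event: BREAKING, 5 violation(s)


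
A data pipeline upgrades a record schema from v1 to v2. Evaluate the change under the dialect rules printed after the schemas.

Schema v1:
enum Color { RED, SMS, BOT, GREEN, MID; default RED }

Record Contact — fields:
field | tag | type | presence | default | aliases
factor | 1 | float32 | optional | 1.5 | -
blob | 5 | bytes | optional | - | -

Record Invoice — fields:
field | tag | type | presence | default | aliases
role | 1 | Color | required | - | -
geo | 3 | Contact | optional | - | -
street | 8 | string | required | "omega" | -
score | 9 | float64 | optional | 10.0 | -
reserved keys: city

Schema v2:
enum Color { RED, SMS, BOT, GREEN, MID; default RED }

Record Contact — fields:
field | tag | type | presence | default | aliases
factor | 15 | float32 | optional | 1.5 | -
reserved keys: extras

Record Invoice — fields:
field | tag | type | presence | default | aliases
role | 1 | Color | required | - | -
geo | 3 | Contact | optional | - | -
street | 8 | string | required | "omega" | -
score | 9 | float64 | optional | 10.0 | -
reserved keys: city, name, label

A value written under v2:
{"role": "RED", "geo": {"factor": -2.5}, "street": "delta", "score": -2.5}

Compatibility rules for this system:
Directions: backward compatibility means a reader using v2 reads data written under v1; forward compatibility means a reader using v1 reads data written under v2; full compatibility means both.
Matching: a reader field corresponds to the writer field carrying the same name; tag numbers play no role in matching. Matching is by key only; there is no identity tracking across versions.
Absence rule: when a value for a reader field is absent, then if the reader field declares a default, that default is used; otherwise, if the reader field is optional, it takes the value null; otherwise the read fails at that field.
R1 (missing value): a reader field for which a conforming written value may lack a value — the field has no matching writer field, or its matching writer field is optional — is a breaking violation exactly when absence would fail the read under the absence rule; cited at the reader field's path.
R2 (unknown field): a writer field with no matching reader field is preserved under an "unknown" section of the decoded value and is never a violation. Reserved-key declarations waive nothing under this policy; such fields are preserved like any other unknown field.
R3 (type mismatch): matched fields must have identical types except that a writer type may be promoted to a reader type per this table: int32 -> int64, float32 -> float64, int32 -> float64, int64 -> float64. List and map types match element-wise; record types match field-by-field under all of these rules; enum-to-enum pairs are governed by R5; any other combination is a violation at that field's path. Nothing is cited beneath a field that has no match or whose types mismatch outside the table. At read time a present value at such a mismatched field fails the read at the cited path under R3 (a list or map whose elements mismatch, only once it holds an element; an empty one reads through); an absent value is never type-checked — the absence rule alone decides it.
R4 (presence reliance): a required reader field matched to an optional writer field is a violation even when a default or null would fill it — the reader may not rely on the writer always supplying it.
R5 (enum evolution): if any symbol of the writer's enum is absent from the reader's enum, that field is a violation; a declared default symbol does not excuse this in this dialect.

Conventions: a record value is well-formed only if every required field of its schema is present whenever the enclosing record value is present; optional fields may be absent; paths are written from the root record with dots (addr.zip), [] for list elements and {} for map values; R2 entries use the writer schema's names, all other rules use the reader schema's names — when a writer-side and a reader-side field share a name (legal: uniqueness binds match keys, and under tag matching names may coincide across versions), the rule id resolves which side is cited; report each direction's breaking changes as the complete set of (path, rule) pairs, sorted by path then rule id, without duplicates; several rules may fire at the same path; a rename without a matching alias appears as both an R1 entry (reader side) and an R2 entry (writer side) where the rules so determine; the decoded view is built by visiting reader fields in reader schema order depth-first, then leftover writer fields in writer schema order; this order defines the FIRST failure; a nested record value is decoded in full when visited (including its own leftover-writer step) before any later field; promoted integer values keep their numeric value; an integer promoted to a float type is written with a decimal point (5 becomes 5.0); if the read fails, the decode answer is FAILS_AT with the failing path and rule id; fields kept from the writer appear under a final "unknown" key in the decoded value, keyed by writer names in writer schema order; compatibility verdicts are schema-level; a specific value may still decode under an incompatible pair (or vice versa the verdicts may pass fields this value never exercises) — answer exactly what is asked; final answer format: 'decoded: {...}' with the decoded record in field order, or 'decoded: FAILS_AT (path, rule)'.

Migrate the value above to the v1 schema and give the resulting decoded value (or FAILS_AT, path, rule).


in Invoice below, arrows point writer -> reader
migrating the Invoice value to v1:
  role := "RED"
  geo.factor := -2.5
  geo.blob := null (missing; optional => null)
  street := "delta"
  score := -2.5
  => decoded: {"role": "RED", "geo": {"factor": -2.5, "blob": null}, "street": "delta", "score": -2.5}
diffs on Invoice not affecting the asked answer:
  field factor in record Contact: tag 1 changed to 15 -> fires no rule on Invoice under this dialect and leaves the result unchanged
  removed field blob from record Contact -> fires no rule on Invoice under this dialect and leaves the result unchanged

decoded: {"role": "RED", "geo": {"factor": -2.5, "blob": null}, "street": "delta", "score": -2.5}


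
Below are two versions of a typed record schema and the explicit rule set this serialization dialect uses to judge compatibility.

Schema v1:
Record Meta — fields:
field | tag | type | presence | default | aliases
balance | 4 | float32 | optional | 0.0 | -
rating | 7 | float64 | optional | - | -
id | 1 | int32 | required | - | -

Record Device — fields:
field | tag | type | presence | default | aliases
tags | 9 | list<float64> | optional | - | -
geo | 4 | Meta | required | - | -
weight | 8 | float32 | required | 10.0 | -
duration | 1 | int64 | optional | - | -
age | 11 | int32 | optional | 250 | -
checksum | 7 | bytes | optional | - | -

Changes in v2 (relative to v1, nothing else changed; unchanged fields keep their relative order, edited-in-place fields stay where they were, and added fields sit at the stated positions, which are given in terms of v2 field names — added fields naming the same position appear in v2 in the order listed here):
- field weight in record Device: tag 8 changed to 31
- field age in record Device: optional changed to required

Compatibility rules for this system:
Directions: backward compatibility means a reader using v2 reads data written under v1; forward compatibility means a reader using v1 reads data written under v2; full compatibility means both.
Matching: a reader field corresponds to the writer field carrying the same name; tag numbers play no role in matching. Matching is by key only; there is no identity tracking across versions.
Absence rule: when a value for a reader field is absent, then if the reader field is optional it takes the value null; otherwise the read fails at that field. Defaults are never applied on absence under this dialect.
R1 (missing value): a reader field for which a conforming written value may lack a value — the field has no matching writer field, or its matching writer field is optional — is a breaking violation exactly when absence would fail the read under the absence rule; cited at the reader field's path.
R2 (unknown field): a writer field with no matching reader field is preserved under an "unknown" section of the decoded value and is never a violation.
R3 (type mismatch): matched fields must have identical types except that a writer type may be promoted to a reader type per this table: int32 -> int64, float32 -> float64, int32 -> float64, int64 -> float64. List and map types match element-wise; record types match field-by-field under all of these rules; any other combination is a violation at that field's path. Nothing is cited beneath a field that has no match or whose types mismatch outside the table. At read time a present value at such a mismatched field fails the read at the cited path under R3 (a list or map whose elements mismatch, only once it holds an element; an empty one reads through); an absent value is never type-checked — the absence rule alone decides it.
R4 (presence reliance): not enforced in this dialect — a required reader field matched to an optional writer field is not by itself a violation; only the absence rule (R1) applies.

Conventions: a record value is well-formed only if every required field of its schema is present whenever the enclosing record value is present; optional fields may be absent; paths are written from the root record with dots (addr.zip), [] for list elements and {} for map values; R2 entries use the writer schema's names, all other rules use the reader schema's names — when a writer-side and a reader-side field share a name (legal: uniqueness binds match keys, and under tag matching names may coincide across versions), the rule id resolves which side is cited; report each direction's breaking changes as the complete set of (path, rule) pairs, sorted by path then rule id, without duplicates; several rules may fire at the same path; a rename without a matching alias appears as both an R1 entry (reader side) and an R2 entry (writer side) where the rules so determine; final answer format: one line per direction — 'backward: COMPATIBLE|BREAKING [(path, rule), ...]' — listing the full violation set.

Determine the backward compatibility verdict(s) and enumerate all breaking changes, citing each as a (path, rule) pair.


arrows below run writer -> reader for Device
backward on Device — v2 reading data written by v1:
  tags <- tags (list<float64> -> list<float64>, writer optional)
  geo <- geo (Meta -> Meta, writer required)
  weight <- weight (float32 -> float32, writer required)
  duration <- duration (int64 -> int64, writer optional)
  age <- age (int32 -> int32, writer optional)
  checksum <- checksum (bytes -> bytes, writer optional)
  geo.balance <- geo.balance (float32 -> float32, writer optional)
  geo.rating <- geo.rating (float64 -> float64, writer optional)
  geo.id <- geo.id (int32 -> int32, writer required)
  rule R1 violated at age
  => 1 violation(s): backward is BREAKING for Device
checking off the Device differences that do not matter here:
  field weight in record Device: tag 8 changed to 31 -> inert for the asked Device verdict: nothing fires

backward: BREAKING [(age, R1)]


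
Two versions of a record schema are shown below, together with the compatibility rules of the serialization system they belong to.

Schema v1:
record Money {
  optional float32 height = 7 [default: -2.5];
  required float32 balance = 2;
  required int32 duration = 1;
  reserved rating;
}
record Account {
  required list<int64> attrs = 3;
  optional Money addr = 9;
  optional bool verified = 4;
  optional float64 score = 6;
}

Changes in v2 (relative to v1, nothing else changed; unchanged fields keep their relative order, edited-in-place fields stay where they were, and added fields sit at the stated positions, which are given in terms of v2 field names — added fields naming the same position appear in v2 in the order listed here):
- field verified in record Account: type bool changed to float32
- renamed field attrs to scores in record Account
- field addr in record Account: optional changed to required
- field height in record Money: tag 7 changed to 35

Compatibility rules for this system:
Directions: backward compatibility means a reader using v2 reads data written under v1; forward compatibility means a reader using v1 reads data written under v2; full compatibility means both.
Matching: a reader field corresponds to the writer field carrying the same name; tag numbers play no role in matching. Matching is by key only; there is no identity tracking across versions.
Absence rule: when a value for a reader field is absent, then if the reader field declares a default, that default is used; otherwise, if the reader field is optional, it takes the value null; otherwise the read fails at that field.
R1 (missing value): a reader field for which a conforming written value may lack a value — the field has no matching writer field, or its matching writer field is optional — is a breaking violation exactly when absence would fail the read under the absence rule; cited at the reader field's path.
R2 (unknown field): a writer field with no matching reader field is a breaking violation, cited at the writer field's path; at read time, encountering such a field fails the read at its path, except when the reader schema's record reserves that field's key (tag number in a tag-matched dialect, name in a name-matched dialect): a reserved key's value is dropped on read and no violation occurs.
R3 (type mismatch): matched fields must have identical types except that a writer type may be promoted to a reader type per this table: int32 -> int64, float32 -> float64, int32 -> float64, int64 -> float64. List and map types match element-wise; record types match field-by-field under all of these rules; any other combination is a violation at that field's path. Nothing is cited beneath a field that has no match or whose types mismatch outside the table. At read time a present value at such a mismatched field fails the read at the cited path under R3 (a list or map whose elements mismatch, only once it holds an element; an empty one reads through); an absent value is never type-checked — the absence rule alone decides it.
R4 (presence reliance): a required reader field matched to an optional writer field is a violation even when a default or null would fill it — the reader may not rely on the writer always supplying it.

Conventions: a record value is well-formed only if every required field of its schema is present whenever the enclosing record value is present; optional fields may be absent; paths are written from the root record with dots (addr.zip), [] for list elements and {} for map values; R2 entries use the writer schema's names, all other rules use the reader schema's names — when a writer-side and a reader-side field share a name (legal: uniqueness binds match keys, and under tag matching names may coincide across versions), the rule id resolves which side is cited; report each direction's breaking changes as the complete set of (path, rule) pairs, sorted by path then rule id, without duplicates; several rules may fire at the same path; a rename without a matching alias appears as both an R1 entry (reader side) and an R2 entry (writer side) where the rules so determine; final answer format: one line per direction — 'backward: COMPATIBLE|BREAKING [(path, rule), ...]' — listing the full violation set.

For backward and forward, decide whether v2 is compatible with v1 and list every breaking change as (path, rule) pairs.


backward: BREAKING [(addr, R1), (addr, R4), (attrs, R2), (scores, R1), (verified, R3)]; forward: BREAKING [(attrs, R1), (scores, R2), (verified, R3)]

in Account below, arrows point writer -> reader
checking backward for Account: reader v2 against writer v1:
  no writer field matches reader scores
  addr <- addr (Money -> Money, writer optional)
  verified <- verified (bool -> float32, writer optional)
  score <- score (float64 -> float64, writer optional)
  attrs (writer side), unknown to reader
  addr.height <- addr.height (float32 -> float32, writer optional)
  addr.balance <- addr.balance (float32 -> float32, writer required)
  addr.duration <- addr.duration (int32 -> int32, writer required)
  rule R1 violated at addr
  rule R4 violated at addr
  rule R2 violated at attrs
  rule R1 violated at scores
  rule R3 violated at verified
  => backward verdict for Account: BREAKING, 5 violation(s)
checking forward for Account: reader v1 against writer v2:
  no writer field matches reader attrs
  addr <- addr (Money -> Money, writer required)
  verified <- verified (float32 -> bool, writer optional)
  score <- score (float64 -> float64, writer optional)
  scores (writer side), unknown to reader
  addr.height <- addr.height (float32 -> float32, writer optional)
  addr.balance <- addr.balance (float32 -> float32, writer required)
  addr.duration <- addr.duration (int32 -> int32, writer required)
  rule R1 violated at attrs
  rule R2 violated at scores
  rule R3 violated at verified
  => forward verdict for Account: BREAKING, 3 violation(s)


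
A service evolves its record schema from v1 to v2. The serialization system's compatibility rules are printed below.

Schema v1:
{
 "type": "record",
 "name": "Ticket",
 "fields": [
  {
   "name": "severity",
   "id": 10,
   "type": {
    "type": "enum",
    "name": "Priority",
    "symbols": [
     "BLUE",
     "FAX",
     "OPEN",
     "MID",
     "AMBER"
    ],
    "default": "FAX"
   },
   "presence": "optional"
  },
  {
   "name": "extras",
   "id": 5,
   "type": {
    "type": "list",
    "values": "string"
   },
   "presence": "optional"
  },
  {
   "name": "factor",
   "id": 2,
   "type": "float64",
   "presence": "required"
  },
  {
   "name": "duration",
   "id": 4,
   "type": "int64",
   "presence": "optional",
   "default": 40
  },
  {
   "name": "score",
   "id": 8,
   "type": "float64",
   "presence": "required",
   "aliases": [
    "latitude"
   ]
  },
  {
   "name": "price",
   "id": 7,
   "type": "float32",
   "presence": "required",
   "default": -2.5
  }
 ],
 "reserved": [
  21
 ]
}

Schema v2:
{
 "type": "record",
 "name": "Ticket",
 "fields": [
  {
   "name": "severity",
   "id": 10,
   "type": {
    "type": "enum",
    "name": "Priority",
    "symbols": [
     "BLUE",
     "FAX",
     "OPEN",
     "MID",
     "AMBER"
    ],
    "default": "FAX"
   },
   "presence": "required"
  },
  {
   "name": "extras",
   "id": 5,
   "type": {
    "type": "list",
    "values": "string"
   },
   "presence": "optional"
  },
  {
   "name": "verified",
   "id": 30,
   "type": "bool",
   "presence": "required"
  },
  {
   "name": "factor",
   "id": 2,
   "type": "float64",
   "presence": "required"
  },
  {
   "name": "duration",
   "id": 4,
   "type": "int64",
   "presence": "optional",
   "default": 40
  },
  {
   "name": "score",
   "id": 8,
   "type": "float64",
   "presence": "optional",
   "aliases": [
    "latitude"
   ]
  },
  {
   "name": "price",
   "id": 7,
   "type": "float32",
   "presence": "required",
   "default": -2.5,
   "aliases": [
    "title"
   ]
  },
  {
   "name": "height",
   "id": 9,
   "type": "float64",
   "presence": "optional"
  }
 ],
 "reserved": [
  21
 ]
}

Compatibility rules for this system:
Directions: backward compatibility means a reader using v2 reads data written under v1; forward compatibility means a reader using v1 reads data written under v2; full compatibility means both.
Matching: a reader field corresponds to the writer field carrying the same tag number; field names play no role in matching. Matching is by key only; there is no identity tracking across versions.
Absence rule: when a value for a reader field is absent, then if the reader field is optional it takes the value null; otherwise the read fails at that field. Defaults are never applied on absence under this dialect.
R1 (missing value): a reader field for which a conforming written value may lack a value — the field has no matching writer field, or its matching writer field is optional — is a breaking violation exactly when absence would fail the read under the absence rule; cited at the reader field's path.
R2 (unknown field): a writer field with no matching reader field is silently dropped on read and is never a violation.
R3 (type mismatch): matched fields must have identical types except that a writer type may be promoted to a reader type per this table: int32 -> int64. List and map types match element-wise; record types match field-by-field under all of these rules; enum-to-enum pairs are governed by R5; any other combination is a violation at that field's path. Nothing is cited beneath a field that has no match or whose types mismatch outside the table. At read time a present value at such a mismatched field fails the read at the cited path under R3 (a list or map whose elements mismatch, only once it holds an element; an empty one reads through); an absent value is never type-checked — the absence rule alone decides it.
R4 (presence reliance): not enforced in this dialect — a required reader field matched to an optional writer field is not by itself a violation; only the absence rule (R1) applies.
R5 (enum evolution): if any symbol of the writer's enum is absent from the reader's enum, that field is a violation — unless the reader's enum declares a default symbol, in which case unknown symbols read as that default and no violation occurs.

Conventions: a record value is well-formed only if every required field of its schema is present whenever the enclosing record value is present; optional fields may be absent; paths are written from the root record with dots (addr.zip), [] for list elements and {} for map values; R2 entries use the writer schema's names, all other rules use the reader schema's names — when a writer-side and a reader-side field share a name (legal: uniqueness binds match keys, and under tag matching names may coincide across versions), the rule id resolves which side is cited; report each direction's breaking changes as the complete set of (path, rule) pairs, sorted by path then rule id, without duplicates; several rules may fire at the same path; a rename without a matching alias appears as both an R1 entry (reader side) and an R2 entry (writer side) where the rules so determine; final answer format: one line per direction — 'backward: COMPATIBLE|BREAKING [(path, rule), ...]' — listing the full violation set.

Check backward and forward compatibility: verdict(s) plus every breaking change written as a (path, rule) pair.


backward: BREAKING [(severity, R1), (verified, R1)]; forward: BREAKING [(score, R1)]

in Ticket below, arrows point writer -> reader
backward on Ticket — v2 reading data written by v1:
  severity: Priority -> Priority, writer optional; from severity
  extras: list<string> -> list<string>, writer optional; from extras
  verified: no writer match
  factor: float64 -> float64, writer required; from factor
  duration: int64 -> int64, writer optional; from duration
  score: float64 -> float64, writer required; from score
  price: float32 -> float32, writer required; from price
  height: no writer match
  violation R1 at severity
  violation R1 at verified
  => backward: BREAKING (2)
forward on Ticket — v1 reading data written by v2:
  severity: Priority -> Priority, writer required; from severity
  extras: list<string> -> list<string>, writer optional; from extras
  factor: float64 -> float64, writer required; from factor
  duration: int64 -> int64, writer optional; from duration
  score: float64 -> float64, writer optional; from score
  price: float32 -> float32, writer required; from price
  writer verified: unknown to reader
  writer height: unknown to reader
  violation R1 at score
  => forward: BREAKING (1)


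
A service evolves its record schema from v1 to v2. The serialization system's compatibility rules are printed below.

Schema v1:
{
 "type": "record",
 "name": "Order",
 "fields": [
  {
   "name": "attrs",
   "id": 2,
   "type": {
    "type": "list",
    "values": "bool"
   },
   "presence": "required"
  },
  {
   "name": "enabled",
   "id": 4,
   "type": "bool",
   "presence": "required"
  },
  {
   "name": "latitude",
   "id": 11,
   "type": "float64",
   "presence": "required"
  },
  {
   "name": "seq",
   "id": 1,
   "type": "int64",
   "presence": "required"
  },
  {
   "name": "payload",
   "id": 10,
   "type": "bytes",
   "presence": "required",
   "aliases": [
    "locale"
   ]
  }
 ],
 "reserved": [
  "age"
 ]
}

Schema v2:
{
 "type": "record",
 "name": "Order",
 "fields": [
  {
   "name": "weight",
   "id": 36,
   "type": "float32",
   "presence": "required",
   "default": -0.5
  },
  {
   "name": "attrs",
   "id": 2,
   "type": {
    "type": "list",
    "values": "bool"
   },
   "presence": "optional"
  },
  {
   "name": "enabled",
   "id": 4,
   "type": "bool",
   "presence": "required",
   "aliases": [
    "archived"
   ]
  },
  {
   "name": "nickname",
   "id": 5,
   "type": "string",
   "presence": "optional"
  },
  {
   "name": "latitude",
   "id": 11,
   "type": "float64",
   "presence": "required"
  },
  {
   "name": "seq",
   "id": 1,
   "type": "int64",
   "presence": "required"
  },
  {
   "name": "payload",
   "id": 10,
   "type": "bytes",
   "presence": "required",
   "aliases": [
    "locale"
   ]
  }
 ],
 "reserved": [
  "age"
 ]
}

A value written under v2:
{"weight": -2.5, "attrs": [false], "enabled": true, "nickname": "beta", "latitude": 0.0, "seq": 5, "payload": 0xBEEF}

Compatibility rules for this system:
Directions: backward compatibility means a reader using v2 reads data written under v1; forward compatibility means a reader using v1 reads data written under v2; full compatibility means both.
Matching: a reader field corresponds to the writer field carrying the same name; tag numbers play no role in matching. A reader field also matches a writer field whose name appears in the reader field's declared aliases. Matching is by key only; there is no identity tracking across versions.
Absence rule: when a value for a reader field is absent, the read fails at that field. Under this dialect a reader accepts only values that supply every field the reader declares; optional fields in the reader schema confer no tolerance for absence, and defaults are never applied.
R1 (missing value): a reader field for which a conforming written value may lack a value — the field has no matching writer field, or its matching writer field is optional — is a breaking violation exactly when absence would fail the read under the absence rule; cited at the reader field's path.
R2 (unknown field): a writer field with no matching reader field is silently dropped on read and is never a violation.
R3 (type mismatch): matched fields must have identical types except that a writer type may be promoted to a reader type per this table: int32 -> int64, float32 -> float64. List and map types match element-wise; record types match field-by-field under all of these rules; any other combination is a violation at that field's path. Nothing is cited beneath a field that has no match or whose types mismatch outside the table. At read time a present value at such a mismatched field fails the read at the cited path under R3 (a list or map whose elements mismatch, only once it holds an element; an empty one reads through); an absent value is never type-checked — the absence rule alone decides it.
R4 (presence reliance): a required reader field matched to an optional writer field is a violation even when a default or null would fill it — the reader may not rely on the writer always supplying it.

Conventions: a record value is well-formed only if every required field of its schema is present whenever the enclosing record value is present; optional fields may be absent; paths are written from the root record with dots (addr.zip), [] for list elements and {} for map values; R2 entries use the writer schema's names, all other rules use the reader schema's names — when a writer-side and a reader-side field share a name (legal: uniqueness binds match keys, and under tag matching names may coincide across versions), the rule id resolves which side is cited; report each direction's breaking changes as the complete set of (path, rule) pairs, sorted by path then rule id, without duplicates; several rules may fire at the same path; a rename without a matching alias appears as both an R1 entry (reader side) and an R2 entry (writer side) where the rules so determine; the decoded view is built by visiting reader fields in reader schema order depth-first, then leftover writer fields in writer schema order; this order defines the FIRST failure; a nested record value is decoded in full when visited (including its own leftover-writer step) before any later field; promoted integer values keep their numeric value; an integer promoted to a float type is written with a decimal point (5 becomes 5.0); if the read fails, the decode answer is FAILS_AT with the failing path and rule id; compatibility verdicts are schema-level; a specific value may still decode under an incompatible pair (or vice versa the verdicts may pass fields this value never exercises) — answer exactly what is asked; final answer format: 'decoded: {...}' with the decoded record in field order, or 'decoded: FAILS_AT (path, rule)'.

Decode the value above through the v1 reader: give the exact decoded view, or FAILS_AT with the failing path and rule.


each type pair in Order: writer, then reader
migrating the Order value to v1:
  attrs := [false]
  enabled := true
  latitude := 0.0
  seq := 5
  payload := 0xBEEF
  writer weight: unmatched, discarded
  writer nickname: unmatched, discarded
  => decoded: {"attrs": [false], "enabled": true, "latitude": 0.0, "seq": 5, "payload": 0xBEEF}
remaining Order differences; none change what is asked:
  field attrs in record Order: required changed to optional -> matters for Order compatibility verdicts, not for this value's decode
  added field nickname to record Order: optional string, tag 5 (in v2 it sits immediately before latitude) -> matters for Order compatibility verdicts, not for this value's decode
  added field weight to record Order: required float32, tag 36, default -0.5 (in v2 it sits immediately before attrs) -> matters for Order compatibility verdicts, not for this value's decode

decoded: {"attrs": [false], "enabled": true, "latitude": 0.0, "seq": 5, "payload": 0xBEEF}
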